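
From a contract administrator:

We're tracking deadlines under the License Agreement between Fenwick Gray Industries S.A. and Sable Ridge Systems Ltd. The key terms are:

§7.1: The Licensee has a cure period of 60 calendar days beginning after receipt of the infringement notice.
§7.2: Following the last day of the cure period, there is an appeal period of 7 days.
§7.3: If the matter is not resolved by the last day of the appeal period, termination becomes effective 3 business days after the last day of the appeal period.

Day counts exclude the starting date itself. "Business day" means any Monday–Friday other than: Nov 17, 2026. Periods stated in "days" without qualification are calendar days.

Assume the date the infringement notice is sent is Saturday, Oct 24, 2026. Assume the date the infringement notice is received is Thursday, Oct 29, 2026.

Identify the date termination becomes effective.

Jan 7, 2027

The last day of the cure period: 60 calendar days after Oct 29, 2026 is Dec 28, 2026.
Adding 7 calendar days to Dec 28, 2026 gives Jan 4, 2027, which is the last day of the appeal period.
The date termination becomes effective: counting 3 business days from Monday, Jan 4, 2027 (Jan 5, Jan 6, Jan 7, skipping weekends) reaches Thursday, Jan 7, 2027.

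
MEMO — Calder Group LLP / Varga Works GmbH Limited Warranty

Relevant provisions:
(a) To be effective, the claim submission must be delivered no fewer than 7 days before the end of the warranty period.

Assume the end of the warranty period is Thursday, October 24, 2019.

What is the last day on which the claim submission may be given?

October 24, 2019 minus 7 days is October 17, 2019.

October 17, 2019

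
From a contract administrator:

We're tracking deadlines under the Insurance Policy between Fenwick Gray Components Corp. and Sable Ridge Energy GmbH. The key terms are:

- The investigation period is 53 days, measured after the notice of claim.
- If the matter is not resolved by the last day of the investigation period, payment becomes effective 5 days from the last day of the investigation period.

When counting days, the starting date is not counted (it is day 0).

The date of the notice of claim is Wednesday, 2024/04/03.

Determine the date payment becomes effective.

2024/05/31

Adding 53 calendar days to 2024/04/03 gives 2024/05/26, which is the last day of the investigation period.
The date payment becomes effective: 2024/05/26 + 5 days = 2024/05/31.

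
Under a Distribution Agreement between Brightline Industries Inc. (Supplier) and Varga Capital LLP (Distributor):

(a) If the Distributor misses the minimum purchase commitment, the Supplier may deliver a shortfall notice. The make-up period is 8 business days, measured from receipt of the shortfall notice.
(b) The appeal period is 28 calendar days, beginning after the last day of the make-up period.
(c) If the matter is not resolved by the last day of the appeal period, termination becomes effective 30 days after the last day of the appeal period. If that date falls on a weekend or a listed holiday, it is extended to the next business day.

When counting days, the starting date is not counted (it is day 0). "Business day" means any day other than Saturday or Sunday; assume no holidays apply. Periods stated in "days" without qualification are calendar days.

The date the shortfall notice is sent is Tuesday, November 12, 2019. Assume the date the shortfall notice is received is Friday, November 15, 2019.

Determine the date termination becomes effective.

From Friday, November 15, 2019, 8 business days (Nov 18, Nov 19, Nov 20, Nov 21, Nov 22, Nov 25, Nov 26, Nov 27, skipping weekends) brings us to Wednesday, November 27, 2019, which is the last day of the make-up period.
Adding 28 calendar days to November 27, 2019 gives December 25, 2019, which is the last day of the appeal period.
The date termination becomes effective: 30 calendar days after December 25, 2019 is January 24, 2020. January 24, 2020 is a Friday, so no roll-forward applies.

January 24, 2020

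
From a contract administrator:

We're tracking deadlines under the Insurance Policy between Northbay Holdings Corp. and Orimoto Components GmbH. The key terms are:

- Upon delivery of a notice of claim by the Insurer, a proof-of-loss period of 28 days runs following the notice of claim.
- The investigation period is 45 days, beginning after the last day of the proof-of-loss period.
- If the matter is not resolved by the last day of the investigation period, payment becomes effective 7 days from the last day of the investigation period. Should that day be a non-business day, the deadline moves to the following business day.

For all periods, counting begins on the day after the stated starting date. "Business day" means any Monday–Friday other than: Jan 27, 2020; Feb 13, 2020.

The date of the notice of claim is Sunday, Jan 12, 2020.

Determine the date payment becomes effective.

Apr 1, 2020

The last day of the proof-of-loss period: 28 calendar days after Jan 12, 2020 is Feb 9, 2020.
Adding 45 calendar days to Feb 9, 2020 gives Mar 25, 2020, which is the last day of the investigation period.
The date payment becomes effective: 7 calendar days after Mar 25, 2020 is Apr 1, 2020. Apr 1, 2020 is a Wednesday and is not a listed holiday, so no roll-forward applies.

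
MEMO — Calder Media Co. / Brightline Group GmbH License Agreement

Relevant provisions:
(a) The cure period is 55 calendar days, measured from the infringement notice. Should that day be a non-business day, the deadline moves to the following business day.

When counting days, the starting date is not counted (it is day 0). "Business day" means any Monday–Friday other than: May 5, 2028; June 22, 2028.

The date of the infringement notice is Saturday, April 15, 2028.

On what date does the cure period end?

June 9, 2028

Adding 55 calendar days to April 15, 2028 gives June 9, 2028, which is the last day of the cure period. June 9, 2028 is a Friday and is not a listed holiday, so no roll-forward applies.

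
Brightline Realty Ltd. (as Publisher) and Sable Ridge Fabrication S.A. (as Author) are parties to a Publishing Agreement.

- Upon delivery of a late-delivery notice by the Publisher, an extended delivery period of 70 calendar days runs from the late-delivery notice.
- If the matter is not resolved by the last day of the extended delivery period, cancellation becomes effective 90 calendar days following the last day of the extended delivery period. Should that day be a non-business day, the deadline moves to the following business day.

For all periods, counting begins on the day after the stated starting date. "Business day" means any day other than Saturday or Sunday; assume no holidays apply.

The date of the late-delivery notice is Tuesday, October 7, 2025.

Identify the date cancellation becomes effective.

March 16, 2026

The last day of the extended delivery period: October 7, 2025 + 70 days = December 16, 2025.
The date cancellation becomes effective: 90 calendar days after December 16, 2025 is March 16, 2026. March 16, 2026 is a Monday, so no roll-forward applies.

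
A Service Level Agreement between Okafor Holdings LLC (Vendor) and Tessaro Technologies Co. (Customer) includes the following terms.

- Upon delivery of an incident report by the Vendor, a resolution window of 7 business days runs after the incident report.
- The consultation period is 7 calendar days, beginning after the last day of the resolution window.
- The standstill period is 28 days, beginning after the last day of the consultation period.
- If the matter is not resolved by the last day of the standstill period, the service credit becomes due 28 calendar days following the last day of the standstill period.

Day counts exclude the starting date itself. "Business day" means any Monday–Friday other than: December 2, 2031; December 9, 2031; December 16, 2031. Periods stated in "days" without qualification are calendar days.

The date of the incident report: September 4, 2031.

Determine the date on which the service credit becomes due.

The last day of the resolution window: counting 7 business days from Thursday, September 4, 2031 (Sep 5, Sep 8, Sep 9, Sep 10, Sep 11, Sep 12, Sep 15, skipping weekends) reaches Monday, September 15, 2031.
The last day of the consultation period: September 15, 2031 + 7 days = September 22, 2031.
The last day of the standstill period: 28 calendar days after September 22, 2031 is October 20, 2031.
Adding 28 calendar days to October 20, 2031 gives November 17, 2031, which is the date on which the service credit becomes due.

November 17, 2031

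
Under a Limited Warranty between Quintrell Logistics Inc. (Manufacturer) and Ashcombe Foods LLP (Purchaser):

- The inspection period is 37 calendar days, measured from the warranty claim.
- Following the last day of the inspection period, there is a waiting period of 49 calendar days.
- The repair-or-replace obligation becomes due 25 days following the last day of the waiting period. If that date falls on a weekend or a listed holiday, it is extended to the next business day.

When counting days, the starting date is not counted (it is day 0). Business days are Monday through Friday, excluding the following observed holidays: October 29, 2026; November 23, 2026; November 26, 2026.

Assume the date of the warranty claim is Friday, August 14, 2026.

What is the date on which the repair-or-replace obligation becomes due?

The last day of the inspection period: 37 calendar days after August 14, 2026 is September 20, 2026.
The last day of the waiting period: 49 calendar days after September 20, 2026 is November 8, 2026.
The date on which the repair-or-replace obligation becomes due: 25 calendar days after November 8, 2026 is December 3, 2026. December 3, 2026 is a Thursday and is not a listed holiday, so no roll-forward applies.

December 3, 2026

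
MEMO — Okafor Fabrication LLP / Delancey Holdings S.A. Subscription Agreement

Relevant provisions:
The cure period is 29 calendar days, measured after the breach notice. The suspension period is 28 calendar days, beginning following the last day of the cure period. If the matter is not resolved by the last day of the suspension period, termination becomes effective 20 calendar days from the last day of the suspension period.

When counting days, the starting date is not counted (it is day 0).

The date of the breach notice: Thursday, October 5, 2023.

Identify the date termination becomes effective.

December 21, 2023

The last day of the cure period: 29 calendar days after October 5, 2023 is November 3, 2023.
The last day of the suspension period: November 3, 2023 + 28 days = December 1, 2023.
The date termination becomes effective: 20 calendar days after December 1, 2023 is December 21, 2023.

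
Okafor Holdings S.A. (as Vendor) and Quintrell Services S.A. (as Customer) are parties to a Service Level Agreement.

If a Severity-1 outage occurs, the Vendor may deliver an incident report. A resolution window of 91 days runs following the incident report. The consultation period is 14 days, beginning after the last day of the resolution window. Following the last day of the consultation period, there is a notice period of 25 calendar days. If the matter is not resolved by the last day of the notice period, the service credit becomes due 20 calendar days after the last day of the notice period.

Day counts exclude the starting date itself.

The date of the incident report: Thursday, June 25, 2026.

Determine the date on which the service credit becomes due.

November 22, 2026

The last day of the resolution window: June 25, 2026 + 91 days = September 24, 2026.
The last day of the consultation period: 14 calendar days after September 24, 2026 is October 8, 2026.
Adding 25 calendar days to October 8, 2026 gives November 2, 2026, which is the last day of the notice period.
The date on which the service credit becomes due: 20 calendar days after November 2, 2026 is November 22, 2026.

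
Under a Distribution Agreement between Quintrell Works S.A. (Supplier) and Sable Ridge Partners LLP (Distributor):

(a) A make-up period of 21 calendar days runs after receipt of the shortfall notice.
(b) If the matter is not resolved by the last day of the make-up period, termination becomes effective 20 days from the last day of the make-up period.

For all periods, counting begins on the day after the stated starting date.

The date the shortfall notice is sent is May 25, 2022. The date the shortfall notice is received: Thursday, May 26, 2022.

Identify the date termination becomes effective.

Adding 21 calendar days to May 26, 2022 gives Jun 16, 2022, which is the last day of the make-up period.
The date termination becomes effective: Jun 16, 2022 + 20 days = Jul 6, 2022.

Jul 6, 2022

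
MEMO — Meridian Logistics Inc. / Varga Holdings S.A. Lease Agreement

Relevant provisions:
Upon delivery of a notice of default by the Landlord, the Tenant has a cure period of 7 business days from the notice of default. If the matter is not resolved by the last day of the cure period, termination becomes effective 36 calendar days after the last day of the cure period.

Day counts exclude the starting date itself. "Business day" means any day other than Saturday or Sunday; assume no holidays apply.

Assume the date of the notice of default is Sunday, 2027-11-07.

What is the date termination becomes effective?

2027-12-22

From Sunday, 2027-11-07, 7 business days (Nov 8, Nov 9, Nov 10, Nov 11, Nov 12, Nov 15, Nov 16, skipping weekends) brings us to Tuesday, 2027-11-16, which is the last day of the cure period.
Adding 36 calendar days to 2027-11-16 gives 2027-12-22, which is the date termination becomes effective.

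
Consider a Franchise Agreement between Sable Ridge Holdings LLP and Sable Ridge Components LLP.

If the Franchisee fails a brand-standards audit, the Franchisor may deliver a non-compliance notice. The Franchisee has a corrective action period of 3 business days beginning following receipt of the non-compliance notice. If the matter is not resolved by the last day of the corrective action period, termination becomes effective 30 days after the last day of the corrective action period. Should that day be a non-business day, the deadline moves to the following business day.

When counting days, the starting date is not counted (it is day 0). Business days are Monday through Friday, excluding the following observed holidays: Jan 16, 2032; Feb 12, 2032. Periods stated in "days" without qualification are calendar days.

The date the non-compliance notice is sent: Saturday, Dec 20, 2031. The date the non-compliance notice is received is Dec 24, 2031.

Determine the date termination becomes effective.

Jan 28, 2032

The last day of the corrective action period: 3 business days after Wednesday, Dec 24, 2031, skipping weekends — Dec 25, Dec 26, Dec 29 — lands on Monday, Dec 29, 2031.
Adding 30 calendar days to Dec 29, 2031 gives Jan 28, 2032, which is the date termination becomes effective. Jan 28, 2032 is a Wednesday and is not a listed holiday, so no roll-forward applies.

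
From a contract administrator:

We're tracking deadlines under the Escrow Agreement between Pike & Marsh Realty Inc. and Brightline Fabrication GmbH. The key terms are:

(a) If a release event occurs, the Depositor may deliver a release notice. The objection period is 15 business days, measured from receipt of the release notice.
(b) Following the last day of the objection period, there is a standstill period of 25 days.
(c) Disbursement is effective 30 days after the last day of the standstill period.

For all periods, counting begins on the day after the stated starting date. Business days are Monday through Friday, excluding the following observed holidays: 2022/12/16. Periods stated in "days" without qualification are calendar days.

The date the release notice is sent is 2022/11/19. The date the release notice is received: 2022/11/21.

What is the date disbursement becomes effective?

2023/02/05

The last day of the objection period: counting 15 business days from Monday, 2022/11/21 (Nov 22, Nov 23, Nov 24, Nov 25, …, Dec 8, Dec 9, Dec 12, skipping weekends) reaches Monday, 2022/12/12.
The last day of the standstill period: 25 calendar days after 2022/12/12 is 2023/01/06.
The date disbursement becomes effective: 30 calendar days after 2023/01/06 is 2023/02/05.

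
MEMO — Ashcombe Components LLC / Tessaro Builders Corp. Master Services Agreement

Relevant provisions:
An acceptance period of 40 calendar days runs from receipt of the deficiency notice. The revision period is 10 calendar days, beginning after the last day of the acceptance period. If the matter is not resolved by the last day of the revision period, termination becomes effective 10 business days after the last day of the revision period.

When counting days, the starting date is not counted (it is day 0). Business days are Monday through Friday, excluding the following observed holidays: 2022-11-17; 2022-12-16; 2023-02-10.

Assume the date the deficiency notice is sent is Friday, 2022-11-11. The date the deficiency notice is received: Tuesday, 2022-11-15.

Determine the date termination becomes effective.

2023-01-18

The last day of the acceptance period: 40 calendar days after 2022-11-15 is 2022-12-25.
The last day of the revision period: 10 calendar days after 2022-12-25 is 2023-01-04.
The date termination becomes effective: counting 10 business days from Wednesday, 2023-01-04 (Jan 5, Jan 6, Jan 9, Jan 10, Jan 11, Jan 12, Jan 13, Jan 16, Jan 17, Jan 18, skipping weekends) reaches Wednesday, 2023-01-18.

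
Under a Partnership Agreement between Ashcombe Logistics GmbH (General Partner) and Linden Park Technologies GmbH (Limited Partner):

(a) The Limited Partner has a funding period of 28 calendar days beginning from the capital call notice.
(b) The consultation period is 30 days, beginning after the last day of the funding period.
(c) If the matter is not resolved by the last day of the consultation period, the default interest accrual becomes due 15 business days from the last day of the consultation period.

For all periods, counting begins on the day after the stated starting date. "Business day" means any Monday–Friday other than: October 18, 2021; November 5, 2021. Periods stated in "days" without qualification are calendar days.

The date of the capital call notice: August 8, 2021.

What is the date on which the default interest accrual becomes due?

Adding 28 calendar days to August 8, 2021 gives September 5, 2021, which is the last day of the funding period.
The last day of the consultation period: September 5, 2021 + 30 days = October 5, 2021.
The date on which the default interest accrual becomes due: counting 15 business days from Tuesday, October 5, 2021 (Oct 6, Oct 7, Oct 8, Oct 11, …, Oct 25, Oct 26, Oct 27, skipping weekends and the listed holiday on Oct 18) reaches Wednesday, October 27, 2021.

October 27, 2021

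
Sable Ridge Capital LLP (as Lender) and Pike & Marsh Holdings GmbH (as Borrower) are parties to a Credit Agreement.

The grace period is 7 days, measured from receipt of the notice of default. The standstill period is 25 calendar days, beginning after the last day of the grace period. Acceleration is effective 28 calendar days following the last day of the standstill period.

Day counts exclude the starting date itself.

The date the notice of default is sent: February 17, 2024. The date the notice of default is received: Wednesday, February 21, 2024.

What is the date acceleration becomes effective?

The last day of the grace period: 7 calendar days after February 21, 2024 is February 28, 2024.
The last day of the standstill period: 25 calendar days after February 28, 2024 is March 24, 2024.
The date acceleration becomes effective: 28 calendar days after March 24, 2024 is April 21, 2024.

April 21, 2024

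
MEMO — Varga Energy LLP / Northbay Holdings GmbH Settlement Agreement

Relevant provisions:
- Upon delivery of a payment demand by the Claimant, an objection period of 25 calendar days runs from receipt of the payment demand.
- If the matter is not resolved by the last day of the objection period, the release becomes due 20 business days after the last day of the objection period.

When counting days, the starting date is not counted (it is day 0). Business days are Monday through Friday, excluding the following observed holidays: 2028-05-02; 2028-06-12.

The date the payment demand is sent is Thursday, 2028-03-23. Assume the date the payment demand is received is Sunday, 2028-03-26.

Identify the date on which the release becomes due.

2028-05-19

The last day of the objection period: 2028-03-26 + 25 days = 2028-04-20.
From Thursday, 2028-04-20, 20 business days (Apr 21, Apr 24, Apr 25, Apr 26, …, May 17, May 18, May 19, skipping weekends and the listed holiday on May 2) brings us to Friday, 2028-05-19, which is the date on which the release becomes due.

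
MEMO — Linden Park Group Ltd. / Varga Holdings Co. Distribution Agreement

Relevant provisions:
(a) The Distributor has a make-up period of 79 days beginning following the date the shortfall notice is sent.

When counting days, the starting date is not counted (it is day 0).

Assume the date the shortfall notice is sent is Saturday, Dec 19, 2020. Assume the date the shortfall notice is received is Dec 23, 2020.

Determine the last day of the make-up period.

The last day of the make-up period: 79 calendar days after Dec 19, 2020 is Mar 8, 2021.

Mar 8, 2021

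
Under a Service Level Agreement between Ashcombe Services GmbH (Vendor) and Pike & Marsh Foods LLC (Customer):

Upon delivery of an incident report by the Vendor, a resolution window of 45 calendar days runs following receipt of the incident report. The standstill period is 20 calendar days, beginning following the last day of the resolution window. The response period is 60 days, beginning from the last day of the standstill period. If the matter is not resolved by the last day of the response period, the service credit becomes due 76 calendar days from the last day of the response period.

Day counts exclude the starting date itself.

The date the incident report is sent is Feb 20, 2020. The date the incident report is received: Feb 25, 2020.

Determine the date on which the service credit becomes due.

The last day of the resolution window: 45 calendar days after Feb 25, 2020 is Apr 10, 2020.
The last day of the standstill period: 20 calendar days after Apr 10, 2020 is Apr 30, 2020.
Adding 60 calendar days to Apr 30, 2020 gives Jun 29, 2020, which is the last day of the response period.
The date on which the service credit becomes due: 76 calendar days after Jun 29, 2020 is Sep 13, 2020.

Sep 13, 2020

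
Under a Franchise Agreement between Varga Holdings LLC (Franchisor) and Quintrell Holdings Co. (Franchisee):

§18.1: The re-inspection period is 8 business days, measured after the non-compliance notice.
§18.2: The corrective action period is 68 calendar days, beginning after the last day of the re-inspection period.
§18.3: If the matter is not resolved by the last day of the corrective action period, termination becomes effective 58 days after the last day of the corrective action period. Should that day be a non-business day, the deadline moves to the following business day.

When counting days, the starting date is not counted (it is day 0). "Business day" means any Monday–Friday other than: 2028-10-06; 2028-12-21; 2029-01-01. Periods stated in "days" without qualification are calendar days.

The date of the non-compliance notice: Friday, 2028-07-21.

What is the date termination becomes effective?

2028-12-06

From Friday, 2028-07-21, 8 business days (Jul 24, Jul 25, Jul 26, Jul 27, Jul 28, Jul 31, Aug 1, Aug 2, skipping weekends) brings us to Wednesday, 2028-08-02, which is the last day of the re-inspection period.
The last day of the corrective action period: 2028-08-02 + 68 days = 2028-10-09.
The date termination becomes effective: 58 calendar days after 2028-10-09 is 2028-12-06. 2028-12-06 is a Wednesday and is not a listed holiday, so no roll-forward applies.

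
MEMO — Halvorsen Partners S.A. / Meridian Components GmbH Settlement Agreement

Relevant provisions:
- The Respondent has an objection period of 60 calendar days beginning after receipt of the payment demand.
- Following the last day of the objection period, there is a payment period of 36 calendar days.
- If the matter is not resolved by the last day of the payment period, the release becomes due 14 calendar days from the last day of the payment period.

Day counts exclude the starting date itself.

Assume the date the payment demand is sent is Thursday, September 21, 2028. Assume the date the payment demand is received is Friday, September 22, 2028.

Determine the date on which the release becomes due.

Adding 60 calendar days to September 22, 2028 gives November 21, 2028, which is the last day of the objection period.
The last day of the payment period: 36 calendar days after November 21, 2028 is December 27, 2028.
The date on which the release becomes due: December 27, 2028 + 14 days = January 10, 2029.

January 10, 2029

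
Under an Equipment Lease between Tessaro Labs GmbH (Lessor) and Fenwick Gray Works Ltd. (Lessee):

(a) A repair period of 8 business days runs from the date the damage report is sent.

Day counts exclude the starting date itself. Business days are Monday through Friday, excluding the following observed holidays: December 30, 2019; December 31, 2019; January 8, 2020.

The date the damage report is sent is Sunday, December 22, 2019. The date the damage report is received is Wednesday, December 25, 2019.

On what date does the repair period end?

January 3, 2020

The last day of the repair period: 8 business days after Sunday, December 22, 2019, skipping weekends and the listed holidays on Dec 30, Dec 31 — Dec 23, Dec 24, Dec 25, Dec 26, Dec 27, Jan 1, Jan 2, Jan 3 — lands on Friday, January 3, 2020.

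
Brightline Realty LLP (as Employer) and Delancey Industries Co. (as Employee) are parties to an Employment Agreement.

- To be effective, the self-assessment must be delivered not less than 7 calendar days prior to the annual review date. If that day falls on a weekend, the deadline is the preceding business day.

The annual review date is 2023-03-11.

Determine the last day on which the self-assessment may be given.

Counting back 7 calendar days from 2023-03-11 gives 2023-03-04. That is a Saturday, so the deadline moves back to Friday, 2023-03-03.

2023-03-03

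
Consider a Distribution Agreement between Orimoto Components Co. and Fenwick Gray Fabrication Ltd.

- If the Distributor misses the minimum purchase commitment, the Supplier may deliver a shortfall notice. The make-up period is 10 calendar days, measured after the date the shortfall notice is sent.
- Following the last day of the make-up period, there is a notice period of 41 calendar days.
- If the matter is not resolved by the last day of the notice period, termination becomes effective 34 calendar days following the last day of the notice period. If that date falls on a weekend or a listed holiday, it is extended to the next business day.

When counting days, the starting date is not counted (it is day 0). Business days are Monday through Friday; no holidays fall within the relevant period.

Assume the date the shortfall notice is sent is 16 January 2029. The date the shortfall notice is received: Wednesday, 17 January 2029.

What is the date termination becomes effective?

11 April 2029

Adding 10 calendar days to 16 January 2029 gives 26 January 2029, which is the last day of the make-up period.
The last day of the notice period: 41 calendar days after 26 January 2029 is 8 March 2029.
The date termination becomes effective: 34 calendar days after 8 March 2029 is 11 April 2029. 11 April 2029 is a Wednesday, so no roll-forward applies.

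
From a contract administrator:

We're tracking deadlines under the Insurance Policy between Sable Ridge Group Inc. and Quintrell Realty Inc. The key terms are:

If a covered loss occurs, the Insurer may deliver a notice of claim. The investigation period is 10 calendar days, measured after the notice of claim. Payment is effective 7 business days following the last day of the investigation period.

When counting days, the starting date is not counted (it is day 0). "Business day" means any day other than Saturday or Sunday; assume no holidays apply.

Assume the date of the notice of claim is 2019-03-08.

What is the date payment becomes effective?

2019-03-27

The last day of the investigation period: 2019-03-08 + 10 days = 2019-03-18.
The date payment becomes effective: counting 7 business days from Monday, 2019-03-18 (Mar 19, Mar 20, Mar 21, Mar 22, Mar 25, Mar 26, Mar 27, skipping weekends) reaches Wednesday, 2019-03-27.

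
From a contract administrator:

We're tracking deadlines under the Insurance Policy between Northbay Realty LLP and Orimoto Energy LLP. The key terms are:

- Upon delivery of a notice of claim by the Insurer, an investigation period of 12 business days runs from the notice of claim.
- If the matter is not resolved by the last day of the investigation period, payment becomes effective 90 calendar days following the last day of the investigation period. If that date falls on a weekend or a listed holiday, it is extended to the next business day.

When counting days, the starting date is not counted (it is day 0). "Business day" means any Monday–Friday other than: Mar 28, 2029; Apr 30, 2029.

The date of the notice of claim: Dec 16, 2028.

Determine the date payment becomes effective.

The last day of the investigation period: counting 12 business days from Saturday, Dec 16, 2028 (Dec 18, Dec 19, Dec 20, Dec 21, …, Dec 29, Jan 1, Jan 2, skipping weekends) reaches Tuesday, Jan 2, 2029.
The date payment becomes effective: 90 calendar days after Jan 2, 2029 is Apr 2, 2029. Apr 2, 2029 is a Monday and is not a listed holiday, so no roll-forward applies.

Apr 2, 2029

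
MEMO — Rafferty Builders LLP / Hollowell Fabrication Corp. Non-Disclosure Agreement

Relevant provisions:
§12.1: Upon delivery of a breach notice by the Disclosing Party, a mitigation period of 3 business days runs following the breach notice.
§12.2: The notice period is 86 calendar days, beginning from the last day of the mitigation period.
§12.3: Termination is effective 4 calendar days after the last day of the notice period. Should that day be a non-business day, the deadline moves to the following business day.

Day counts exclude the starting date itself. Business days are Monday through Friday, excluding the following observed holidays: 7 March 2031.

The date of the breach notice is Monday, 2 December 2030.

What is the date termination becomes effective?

The last day of the mitigation period: 3 business days after Monday, 2 December 2030, skipping weekends — Dec 3, Dec 4, Dec 5 — lands on Thursday, 5 December 2030.
Adding 86 calendar days to 5 December 2030 gives 1 March 2031, which is the last day of the notice period.
The date termination becomes effective: 1 March 2031 + 4 days = 5 March 2031. 5 March 2031 is a Wednesday and is not a listed holiday, so no roll-forward applies.

5 March 2031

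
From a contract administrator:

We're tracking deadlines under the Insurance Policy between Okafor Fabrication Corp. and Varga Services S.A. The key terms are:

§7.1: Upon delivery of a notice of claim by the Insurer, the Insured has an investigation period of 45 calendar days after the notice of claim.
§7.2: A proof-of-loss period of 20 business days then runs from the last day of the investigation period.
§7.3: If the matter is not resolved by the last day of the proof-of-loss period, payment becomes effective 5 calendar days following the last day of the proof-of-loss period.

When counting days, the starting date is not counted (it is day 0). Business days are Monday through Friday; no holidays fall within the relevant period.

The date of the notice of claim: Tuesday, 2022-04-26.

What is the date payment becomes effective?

2022-07-13

The last day of the investigation period: 2022-04-26 + 45 days = 2022-06-10.
From Friday, 2022-06-10, 20 business days (Jun 13, Jun 14, Jun 15, Jun 16, …, Jul 6, Jul 7, Jul 8, skipping weekends) brings us to Friday, 2022-07-08, which is the last day of the proof-of-loss period.
The date payment becomes effective: 2022-07-08 + 5 days = 2022-07-13.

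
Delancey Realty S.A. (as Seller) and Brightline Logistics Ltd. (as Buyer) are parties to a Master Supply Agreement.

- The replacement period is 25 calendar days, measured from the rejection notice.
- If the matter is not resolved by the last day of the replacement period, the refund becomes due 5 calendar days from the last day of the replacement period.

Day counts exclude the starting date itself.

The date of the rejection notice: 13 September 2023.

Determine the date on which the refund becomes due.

The last day of the replacement period: 25 calendar days after 13 September 2023 is 8 October 2023.
The date on which the refund becomes due: 8 October 2023 + 5 days = 13 October 2023.

13 October 2023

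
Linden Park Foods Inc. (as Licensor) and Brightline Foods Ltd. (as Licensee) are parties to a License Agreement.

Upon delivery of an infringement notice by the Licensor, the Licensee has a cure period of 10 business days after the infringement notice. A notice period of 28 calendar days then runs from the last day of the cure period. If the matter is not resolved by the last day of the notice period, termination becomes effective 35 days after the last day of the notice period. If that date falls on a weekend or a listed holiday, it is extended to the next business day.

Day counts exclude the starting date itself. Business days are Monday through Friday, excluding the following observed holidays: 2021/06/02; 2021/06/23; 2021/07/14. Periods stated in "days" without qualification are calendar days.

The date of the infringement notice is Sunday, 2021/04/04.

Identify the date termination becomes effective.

2021/06/18

From Sunday, 2021/04/04, 10 business days (Apr 5, Apr 6, Apr 7, Apr 8, Apr 9, Apr 12, Apr 13, Apr 14, Apr 15, Apr 16, skipping weekends) brings us to Friday, 2021/04/16, which is the last day of the cure period.
The last day of the notice period: 2021/04/16 + 28 days = 2021/05/14.
The date termination becomes effective: 2021/05/14 + 35 days = 2021/06/18. 2021/06/18 is a Friday and is not a listed holiday, so no roll-forward applies.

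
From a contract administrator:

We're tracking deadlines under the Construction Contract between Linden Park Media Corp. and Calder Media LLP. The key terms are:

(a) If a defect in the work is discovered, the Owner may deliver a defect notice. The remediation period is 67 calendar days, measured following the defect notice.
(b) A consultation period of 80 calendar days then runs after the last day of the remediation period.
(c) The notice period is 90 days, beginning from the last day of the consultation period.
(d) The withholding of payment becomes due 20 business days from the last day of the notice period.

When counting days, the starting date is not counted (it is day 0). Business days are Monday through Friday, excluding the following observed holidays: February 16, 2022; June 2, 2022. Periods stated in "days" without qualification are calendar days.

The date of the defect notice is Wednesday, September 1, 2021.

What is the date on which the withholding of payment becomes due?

The last day of the remediation period: 67 calendar days after September 1, 2021 is November 7, 2021.
The last day of the consultation period: November 7, 2021 + 80 days = January 26, 2022.
Adding 90 calendar days to January 26, 2022 gives April 26, 2022, which is the last day of the notice period.
The date on which the withholding of payment becomes due: counting 20 business days from Tuesday, April 26, 2022 (Apr 27, Apr 28, Apr 29, May 2, …, May 20, May 23, May 24, skipping weekends) reaches Tuesday, May 24, 2022.

May 24, 2022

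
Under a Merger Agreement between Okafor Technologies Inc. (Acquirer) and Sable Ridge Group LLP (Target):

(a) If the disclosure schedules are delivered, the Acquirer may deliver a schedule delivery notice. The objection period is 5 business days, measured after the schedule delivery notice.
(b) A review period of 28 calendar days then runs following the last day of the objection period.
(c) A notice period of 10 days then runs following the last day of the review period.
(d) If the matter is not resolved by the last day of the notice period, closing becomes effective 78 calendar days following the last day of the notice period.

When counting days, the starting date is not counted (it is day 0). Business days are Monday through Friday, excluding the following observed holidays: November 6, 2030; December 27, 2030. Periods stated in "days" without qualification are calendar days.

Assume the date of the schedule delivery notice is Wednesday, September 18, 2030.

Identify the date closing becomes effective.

January 19, 2031

The last day of the objection period: 5 business days after Wednesday, September 18, 2030, skipping weekends — Sep 19, Sep 20, Sep 23, Sep 24, Sep 25 — lands on Wednesday, September 25, 2030.
The last day of the review period: September 25, 2030 + 28 days = October 23, 2030.
The last day of the notice period: 10 calendar days after October 23, 2030 is November 2, 2030.
Adding 78 calendar days to November 2, 2030 gives January 19, 2031, which is the date closing becomes effective.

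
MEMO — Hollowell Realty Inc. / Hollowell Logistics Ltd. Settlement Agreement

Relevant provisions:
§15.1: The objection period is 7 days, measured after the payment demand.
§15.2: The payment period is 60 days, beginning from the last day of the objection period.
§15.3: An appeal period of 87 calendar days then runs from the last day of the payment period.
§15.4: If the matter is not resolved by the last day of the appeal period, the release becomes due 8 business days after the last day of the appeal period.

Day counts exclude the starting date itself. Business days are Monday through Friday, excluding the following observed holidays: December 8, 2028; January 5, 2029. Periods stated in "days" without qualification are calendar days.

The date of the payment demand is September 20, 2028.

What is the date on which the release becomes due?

The last day of the objection period: September 20, 2028 + 7 days = September 27, 2028.
The last day of the payment period: 60 calendar days after September 27, 2028 is November 26, 2028.
The last day of the appeal period: November 26, 2028 + 87 days = February 21, 2029.
The date on which the release becomes due: counting 8 business days from Wednesday, February 21, 2029 (Feb 22, Feb 23, Feb 26, Feb 27, Feb 28, Mar 1, Mar 2, Mar 5, skipping weekends) reaches Monday, March 5, 2029.

March 5, 2029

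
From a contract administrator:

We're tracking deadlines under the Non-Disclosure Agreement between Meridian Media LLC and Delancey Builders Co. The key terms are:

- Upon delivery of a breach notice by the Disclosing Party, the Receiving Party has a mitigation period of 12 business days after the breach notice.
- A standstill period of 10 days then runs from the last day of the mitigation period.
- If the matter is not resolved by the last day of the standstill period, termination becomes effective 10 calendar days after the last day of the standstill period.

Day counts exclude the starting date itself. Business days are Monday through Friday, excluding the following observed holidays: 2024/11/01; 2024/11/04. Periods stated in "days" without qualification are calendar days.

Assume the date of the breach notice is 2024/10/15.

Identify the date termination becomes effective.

2024/11/20

The last day of the mitigation period: counting 12 business days from Tuesday, 2024/10/15 (Oct 16, Oct 17, Oct 18, Oct 21, …, Oct 29, Oct 30, Oct 31, skipping weekends) reaches Thursday, 2024/10/31.
Adding 10 calendar days to 2024/10/31 gives 2024/11/10, which is the last day of the standstill period.
The date termination becomes effective: 2024/11/10 + 10 days = 2024/11/20.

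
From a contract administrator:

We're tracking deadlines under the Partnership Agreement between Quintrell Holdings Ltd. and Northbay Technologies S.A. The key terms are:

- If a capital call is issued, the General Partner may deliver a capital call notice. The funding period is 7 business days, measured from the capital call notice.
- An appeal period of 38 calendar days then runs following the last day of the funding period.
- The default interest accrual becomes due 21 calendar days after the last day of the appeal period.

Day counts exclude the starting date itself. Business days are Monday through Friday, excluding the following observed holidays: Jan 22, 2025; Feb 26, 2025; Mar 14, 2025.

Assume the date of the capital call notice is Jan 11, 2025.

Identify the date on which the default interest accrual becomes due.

The last day of the funding period: counting 7 business days from Saturday, Jan 11, 2025 (Jan 13, Jan 14, Jan 15, Jan 16, Jan 17, Jan 20, Jan 21, skipping weekends) reaches Tuesday, Jan 21, 2025.
The last day of the appeal period: 38 calendar days after Jan 21, 2025 is Feb 28, 2025.
The date on which the default interest accrual becomes due: 21 calendar days after Feb 28, 2025 is Mar 21, 2025.

Mar 21, 2025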